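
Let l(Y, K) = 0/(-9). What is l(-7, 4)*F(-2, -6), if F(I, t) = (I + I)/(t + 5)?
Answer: 0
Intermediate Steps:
F(I, t) = 2*I/(5 + t) (F(I, t) = (2*I)/(5 + t) = 2*I/(5 + t))
l(Y, K) = 0 (l(Y, K) = 0*(-⅑) = 0)
l(-7, 4)*F(-2, -6) = 0*(2*(-2)/(5 - 6)) = 0*(2*(-2)/(-1)) = 0*(2*(-2)*(-1)) = 0*4 = 0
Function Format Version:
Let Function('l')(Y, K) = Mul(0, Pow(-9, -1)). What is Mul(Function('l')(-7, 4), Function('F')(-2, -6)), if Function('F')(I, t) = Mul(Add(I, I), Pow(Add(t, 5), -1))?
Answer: 0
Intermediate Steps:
Function('F')(I, t) = Mul(2, I, Pow(Add(5, t), -1)) (Function('F')(I, t) = Mul(Mul(2, I), Pow(Add(5, t), -1)) = Mul(2, I, Pow(Add(5, t), -1)))
Function('l')(Y, K) = 0 (Function('l')(Y, K) = Mul(0, Rational(-1, 9)) = 0)
Mul(Function('l')(-7, 4), Function('F')(-2, -6)) = Mul(0, Mul(2, -2, Pow(Add(5, -6), -1))) = Mul(0, Mul(2, -2, Pow(-1, -1))) = Mul(0, Mul(2, -2, -1)) = Mul(0, 4) = 0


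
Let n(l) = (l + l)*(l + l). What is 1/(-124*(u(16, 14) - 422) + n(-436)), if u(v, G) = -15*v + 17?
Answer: 1/840364 ≈ 1.1900e-6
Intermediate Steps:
u(v, G) = 17 - 15*v
n(l) = 4*l² (n(l) = (2*l)*(2*l) = 4*l²)
1/(-124*(u(16, 14) - 422) + n(-436)) = 1/(-124*((17 - 15*16) - 422) + 4*(-436)²) = 1/(-124*((17 - 240) - 422) + 4*190096) = 1/(-124*(-223 - 422) + 760384) = 1/(-124*(-645) + 760384) = 1/(79980 + 760384) = 1/840364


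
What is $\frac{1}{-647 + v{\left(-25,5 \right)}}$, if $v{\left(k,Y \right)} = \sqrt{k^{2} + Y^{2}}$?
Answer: $- \frac{647}{417959} - \frac{5 \sqrt{26}}{417959} \approx -0.001609$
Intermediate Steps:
$v{\left(k,Y \right)} = \sqrt{Y^{2} + k^{2}}$
$\frac{1}{-647 + v{\left(-25,5 \right)}} = \frac{1}{-647 + \sqrt{5^{2} + \left(-25\right)^{2}}} = \frac{1}{-647 + \sqrt{25 + 625}} = \frac{1}{-647 + \sqrt{650}} = \frac{1}{-647 + 5 \sqrt{26}}$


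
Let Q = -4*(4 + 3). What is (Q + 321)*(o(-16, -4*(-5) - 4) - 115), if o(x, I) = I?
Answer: -29007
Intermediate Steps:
Q = -28 (Q = -4*7 = -28)
(Q + 321)*(o(-16, -4*(-5) - 4) - 115) = (-28 + 321)*((-4*(-5) - 4) - 115) = 293*((20 - 4) - 115) = 293*(16 - 115) = 293*(-99) = -29007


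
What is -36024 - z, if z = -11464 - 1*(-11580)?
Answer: -36140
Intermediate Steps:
z = 116 (z = -11464 + 11580 = 116)
-36024 - z = -36024 - 1*116 = -36024 - 116 = -36140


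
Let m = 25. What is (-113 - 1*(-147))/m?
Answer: 34/25 ≈ 1.3600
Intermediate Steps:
(-113 - 1*(-147))/m = (-113 - 1*(-147))/25 = (-113 + 147)*(1/25) = 34*(1/25) = 34/25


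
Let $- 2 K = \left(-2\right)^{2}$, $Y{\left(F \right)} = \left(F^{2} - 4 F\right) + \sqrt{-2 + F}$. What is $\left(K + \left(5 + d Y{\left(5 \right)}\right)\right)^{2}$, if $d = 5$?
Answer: $859 + 280 \sqrt{3} \approx 1344.0$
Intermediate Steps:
$Y{\left(F \right)} = F^{2} + \sqrt{-2 + F} - 4 F$
$K = -2$ ($K = - \frac{\left(-2\right)^{2}}{2} = \left(- \frac{1}{2}\right) 4 = -2$)
$\left(K + \left(5 + d Y{\left(5 \right)}\right)\right)^{2} = \left(-2 + \left(5 + 5 \left(5^{2} + \sqrt{-2 + 5} - 20\right)\right)\right)^{2} = \left(-2 + \left(5 + 5 \left(25 + \sqrt{3} - 20\right)\right)\right)^{2} = \left(-2 + \left(5 + 5 \left(5 + \sqrt{3}\right)\right)\right)^{2} = \left(-2 + \left(5 + \left(25 + 5 \sqrt{3}\right)\right)\right)^{2} = \left(-2 + \left(30 + 5 \sqrt{3}\right)\right)^{2} = \left(28 + 5 \sqrt{3}\right)^{2}$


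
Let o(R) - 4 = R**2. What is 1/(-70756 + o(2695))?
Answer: 1/7192273 ≈ 1.3904e-7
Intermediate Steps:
o(R) = 4 + R**2
1/(-70756 + o(2695)) = 1/(-70756 + (4 + 2695**2)) = 1/(-70756 + (4 + 7263025)) = 1/(-70756 + 7263029) = 1/7192273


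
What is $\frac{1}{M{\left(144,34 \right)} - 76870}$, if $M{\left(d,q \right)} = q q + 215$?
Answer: $- \frac{1}{75499} \approx -1.3245 \cdot 10^{-5}$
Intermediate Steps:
$M{\left(d,q \right)} = 215 + q^{2}$ ($M{\left(d,q \right)} = q^{2} + 215 = 215 + q^{2}$)
$\frac{1}{M{\left(144,34 \right)} - 76870} = \frac{1}{\left(215 + 34^{2}\right) - 76870} = \frac{1}{\left(215 + 1156\right) - 76870} = \frac{1}{1371 - 76870} = \frac{1}{-75499} = - \frac{1}{75499}$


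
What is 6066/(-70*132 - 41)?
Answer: -6066/9281 ≈ -0.65359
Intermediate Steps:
6066/(-70*132 - 41) = 6066/(-9240 - 41) = 6066/(-9281) = 6066*(-1/9281) = -6066/9281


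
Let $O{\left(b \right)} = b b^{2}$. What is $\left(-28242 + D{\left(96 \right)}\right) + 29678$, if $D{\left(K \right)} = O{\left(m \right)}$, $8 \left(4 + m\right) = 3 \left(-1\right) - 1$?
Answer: $\frac{10759}{8} \approx 1344.9$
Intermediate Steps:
$m = - \frac{9}{2}$ ($m = -4 + \frac{3 \left(-1\right) - 1}{8} = -4 + \frac{-3 - 1}{8} = -4 + \frac{1}{8} \left(-4\right) = -4 - \frac{1}{2} = - \frac{9}{2} \approx -4.5$)
$O{\left(b \right)} = b^{3}$
$D{\left(K \right)} = - \frac{729}{8}$ ($D{\left(K \right)} = \left(- \frac{9}{2}\right)^{3} = - \frac{729}{8}$)
$\left(-28242 + D{\left(96 \right)}\right) + 29678 = \left(-28242 - \frac{729}{8}\right) + 29678 = - \frac{226665}{8} + 29678 = \frac{10759}{8}$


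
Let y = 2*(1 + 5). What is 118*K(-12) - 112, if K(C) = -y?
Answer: -1528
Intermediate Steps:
y = 12 (y = 2*6 = 12)
K(C) = -12 (K(C) = -1*12 = -12)
118*K(-12) - 112 = 118*(-12) - 112 = -1416 - 112 = -1528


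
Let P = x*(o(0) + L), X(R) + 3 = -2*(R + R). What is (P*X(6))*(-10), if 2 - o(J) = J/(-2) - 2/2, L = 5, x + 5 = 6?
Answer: 2160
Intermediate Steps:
x = 1 (x = -5 + 6 = 1)
o(J) = 3 + J/2 (o(J) = 2 - (J/(-2) - 2/2) = 2 - (J*(-½) - 2*½) = 2 - (-J/2 - 1) = 2 - (-1 - J/2) = 2 + (1 + J/2) = 3 + J/2)
X(R) = -3 - 4*R (X(R) = -3 - 2*(R + R) = -3 - 4*R)
P = 8 (P = 1*((3 + (½)*0) + 5) = 1*((3 + 0) + 5) = 1*(3 + 5) = 1*8 = 8)
(P*X(6))*(-10) = (8*(-3 - 4*6))*(-10) = (8*(-3 - 24))*(-10) = (8*(-27))*(-10) = -216*(-10) = 2160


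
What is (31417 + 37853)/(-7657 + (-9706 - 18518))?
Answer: -69270/35881 ≈ -1.9305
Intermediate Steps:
(31417 + 37853)/(-7657 + (-9706 - 18518)) = 69270/(-7657 - 28224) = 69270/(-35881) = 69270*(-1/35881) = -69270/35881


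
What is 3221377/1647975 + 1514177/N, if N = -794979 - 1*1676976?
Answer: 121506069788/90527112025 ≈ 1.3422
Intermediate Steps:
N = -2471955 (N = -794979 - 1676976 = -2471955)
3221377/1647975 + 1514177/N = 3221377/1647975 + 1514177/(-2471955) = 3221377*(1/1647975) + 1514177*(-1/2471955) = 3221377/1647975 - 1514177/2471955 = 121506069788/90527112025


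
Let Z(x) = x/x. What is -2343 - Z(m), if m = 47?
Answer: -2344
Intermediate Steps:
Z(x) = 1
-2343 - Z(m) = -2343 - 1*1 = -2343 - 1 = -2344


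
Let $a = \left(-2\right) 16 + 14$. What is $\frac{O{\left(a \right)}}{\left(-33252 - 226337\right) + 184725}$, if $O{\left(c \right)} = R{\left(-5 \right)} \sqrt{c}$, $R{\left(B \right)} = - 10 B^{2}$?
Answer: $\frac{375 i \sqrt{2}}{37432} \approx 0.014168 i$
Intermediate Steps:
$a = -18$ ($a = -32 + 14 = -18$)
$O{\left(c \right)} = - 250 \sqrt{c}$ ($O{\left(c \right)} = - 10 \left(-5\right)^{2} \sqrt{c} = \left(-10\right) 25 \sqrt{c} = - 250 \sqrt{c}$)
$\frac{O{\left(a \right)}}{\left(-33252 - 226337\right) + 184725} = \frac{\left(-250\right) \sqrt{-18}}{\left(-33252 - 226337\right) + 184725} = \frac{\left(-250\right) 3 i \sqrt{2}}{-259589 + 184725} = \frac{\left(-750\right) i \sqrt{2}}{-74864} = - 750 i \sqrt{2} \left(- \frac{1}{74864}\right) = \frac{375 i \sqrt{2}}{37432}$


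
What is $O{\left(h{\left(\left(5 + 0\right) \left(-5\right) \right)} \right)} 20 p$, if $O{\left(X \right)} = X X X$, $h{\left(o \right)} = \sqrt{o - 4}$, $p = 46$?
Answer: $- 26680 i \sqrt{29} \approx - 1.4368 \cdot 10^{5} i$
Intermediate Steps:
$h{\left(o \right)} = \sqrt{-4 + o}$
$O{\left(X \right)} = X^{3}$ ($O{\left(X \right)} = X^{2} X = X^{3}$)
$O{\left(h{\left(\left(5 + 0\right) \left(-5\right) \right)} \right)} 20 p = \left(\sqrt{-4 + \left(5 + 0\right) \left(-5\right)}\right)^{3} \cdot 20 \cdot 46 = \left(\sqrt{-4 + 5 \left(-5\right)}\right)^{3} \cdot 20 \cdot 46 = \left(\sqrt{-4 - 25}\right)^{3} \cdot 20 \cdot 46 = \left(\sqrt{-29}\right)^{3} \cdot 20 \cdot 46 = \left(i \sqrt{29}\right)^{3} \cdot 20 \cdot 46 = - 29 i \sqrt{29} \cdot 20 \cdot 46 = - 580 i \sqrt{29} \cdot 46 = - 26680 i \sqrt{29}$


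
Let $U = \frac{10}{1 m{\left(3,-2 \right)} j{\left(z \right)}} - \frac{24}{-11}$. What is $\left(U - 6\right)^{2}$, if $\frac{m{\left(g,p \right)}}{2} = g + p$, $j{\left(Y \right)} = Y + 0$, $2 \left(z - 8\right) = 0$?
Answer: $\frac{78961}{7744} \approx 10.196$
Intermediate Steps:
$z = 8$ ($z = 8 + \frac{1}{2} \cdot 0 = 8 + 0 = 8$)
$j{\left(Y \right)} = Y$
$m{\left(g,p \right)} = 2 g + 2 p$ ($m{\left(g,p \right)} = 2 \left(g + p\right) = 2 g + 2 p$)
$U = \frac{247}{88}$ ($U = \frac{10}{1 \left(2 \cdot 3 + 2 \left(-2\right)\right) 8} - \frac{24}{-11} = \frac{10}{1 \left(6 - 4\right) 8} - - \frac{24}{11} = \frac{10}{1 \cdot 2 \cdot 8} + \frac{24}{11} = \frac{10}{2 \cdot 8} + \frac{24}{11} = \frac{10}{16} + \frac{24}{11} = 10 \cdot \frac{1}{16} + \frac{24}{11} = \frac{5}{8} + \frac{24}{11} = \frac{247}{88} \approx 2.8068$)
$\left(U - 6\right)^{2} = \left(\frac{247}{88} - 6\right)^{2} = \left(- \frac{281}{88}\right)^{2} = \frac{78961}{7744}$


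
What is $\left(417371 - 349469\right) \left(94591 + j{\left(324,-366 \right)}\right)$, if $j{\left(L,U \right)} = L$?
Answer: $6444918330$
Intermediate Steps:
$\left(417371 - 349469\right) \left(94591 + j{\left(324,-366 \right)}\right) = \left(417371 - 349469\right) \left(94591 + 324\right) = 67902 \cdot 94915 = 6444918330$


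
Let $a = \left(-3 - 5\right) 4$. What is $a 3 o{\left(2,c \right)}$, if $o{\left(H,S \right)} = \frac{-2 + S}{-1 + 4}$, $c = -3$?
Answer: $160$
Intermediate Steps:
$a = -32$ ($a = \left(-8\right) 4 = -32$)
$o{\left(H,S \right)} = - \frac{2}{3} + \frac{S}{3}$ ($o{\left(H,S \right)} = \frac{-2 + S}{3} = \left(-2 + S\right) \frac{1}{3} = - \frac{2}{3} + \frac{S}{3}$)
$a 3 o{\left(2,c \right)} = \left(-32\right) 3 \left(- \frac{2}{3} + \frac{1}{3} \left(-3\right)\right) = - 96 \left(- \frac{2}{3} - 1\right) = \left(-96\right) \left(- \frac{5}{3}\right) = 160$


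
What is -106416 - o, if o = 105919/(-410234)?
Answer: -3968668675/37294 ≈ -1.0642e+5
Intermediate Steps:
o = -9629/37294 (o = 105919*(-1/410234) = -9629/37294 ≈ -0.25819)
-106416 - o = -106416 - 1*(-9629/37294) = -106416 + 9629/37294 = -3968668675/37294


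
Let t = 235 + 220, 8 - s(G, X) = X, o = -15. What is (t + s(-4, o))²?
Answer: 228484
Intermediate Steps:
s(G, X) = 8 - X
t = 455
(t + s(-4, o))² = (455 + (8 - 1*(-15)))² = (455 + (8 + 15))² = (455 + 23)² = 478² = 228484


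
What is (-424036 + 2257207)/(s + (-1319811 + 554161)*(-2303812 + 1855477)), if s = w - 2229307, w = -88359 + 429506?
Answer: 1833171/343265804590 ≈ 5.3404e-6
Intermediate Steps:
w = 341147
s = -1888160 (s = 341147 - 2229307 = -1888160)
(-424036 + 2257207)/(s + (-1319811 + 554161)*(-2303812 + 1855477)) = (-424036 + 2257207)/(-1888160 + (-1319811 + 554161)*(-2303812 + 1855477)) = 1833171/(-1888160 - 765650*(-448335)) = 1833171/(-1888160 + 343267692750) = 1833171/343265804590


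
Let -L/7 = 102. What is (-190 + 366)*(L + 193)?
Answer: -91696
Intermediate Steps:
L = -714 (L = -7*102 = -714)
(-190 + 366)*(L + 193) = (-190 + 366)*(-714 + 193) = 176*(-521) = -91696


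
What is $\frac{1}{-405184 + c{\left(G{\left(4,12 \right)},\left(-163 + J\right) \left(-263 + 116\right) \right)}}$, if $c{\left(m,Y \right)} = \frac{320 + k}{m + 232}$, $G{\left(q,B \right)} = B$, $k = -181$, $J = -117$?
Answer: $- \frac{244}{98864757} \approx -2.468 \cdot 10^{-6}$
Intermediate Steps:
$c{\left(m,Y \right)} = \frac{139}{232 + m}$ ($c{\left(m,Y \right)} = \frac{320 - 181}{m + 232} = \frac{139}{232 + m}$)
$\frac{1}{-405184 + c{\left(G{\left(4,12 \right)},\left(-163 + J\right) \left(-263 + 116\right) \right)}} = \frac{1}{-405184 + \frac{139}{232 + 12}} = \frac{1}{-405184 + \frac{139}{244}} = \frac{1}{- \frac{98864757}{244}} = - \frac{244}{98864757}$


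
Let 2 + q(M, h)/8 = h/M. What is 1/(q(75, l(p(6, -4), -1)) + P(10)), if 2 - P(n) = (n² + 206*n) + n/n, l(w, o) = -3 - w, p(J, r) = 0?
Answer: -25/54383 ≈ -0.00045970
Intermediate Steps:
P(n) = 1 - n² - 206*n (P(n) = 2 - ((n² + 206*n) + n/n) = 2 - ((n² + 206*n) + 1) = 2 - (1 + n² + 206*n) = 2 + (-1 - n² - 206*n) = 1 - n² - 206*n)
q(M, h) = -16 + 8*h/M (q(M, h) = -16 + 8*(h/M) = -16 + 8*h/M)
1/(q(75, l(p(6, -4), -1)) + P(10)) = 1/((-16 + 8*(-3 - 1*0)/75) + (1 - 1*10² - 206*10)) = 1/((-16 + 8*(-3 + 0)*(1/75)) + (1 - 1*100 - 2060)) = 1/((-16 + 8*(-3)*(1/75)) + (1 - 100 - 2060)) = 1/((-16 - 8/25) - 2159) = 1/(-408/25 - 2159) = 1/(-54383/25) = -25/54383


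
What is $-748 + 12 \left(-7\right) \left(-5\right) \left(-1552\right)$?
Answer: $-652588$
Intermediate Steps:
$-748 + 12 \left(-7\right) \left(-5\right) \left(-1552\right) = -748 + \left(-84\right) \left(-5\right) \left(-1552\right) = -748 + 420 \left(-1552\right) = -748 - 651840 = -652588$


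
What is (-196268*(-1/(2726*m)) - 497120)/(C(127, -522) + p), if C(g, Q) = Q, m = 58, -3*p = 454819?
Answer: 58948839519/18039529895 ≈ 3.2678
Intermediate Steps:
p = -454819/3 (p = -⅓*454819 = -454819/3 ≈ -1.5161e+5)
(-196268*(-1/(2726*m)) - 497120)/(C(127, -522) + p) = (-196268/((-1*47*58)*58) - 497120)/(-522 - 454819/3) = (-196268/(-47*58*58) - 497120)/(-456385/3) = (-196268/((-2726*58)) - 497120)*(-3/456385) = (-196268/(-158108) - 497120)*(-3/456385) = (-196268*(-1/158108) - 497120)*(-3/456385) = (49067/39527 - 497120)*(-3/456385) = -19649613173/39527*(-3/456385) = 58948839519/18039529895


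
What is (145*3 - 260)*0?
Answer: 0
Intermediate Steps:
(145*3 - 260)*0 = (435 - 260)*0 = 175*0 = 0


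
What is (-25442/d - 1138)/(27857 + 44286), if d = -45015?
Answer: -51201628/3247517145 ≈ -0.015766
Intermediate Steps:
(-25442/d - 1138)/(27857 + 44286) = (-25442/(-45015) - 1138)/(27857 + 44286) = (-25442*(-1/45015) - 1138)/72143 = (25442/45015 - 1138)*(1/72143) = -51201628/45015*1/72143 = -51201628/3247517145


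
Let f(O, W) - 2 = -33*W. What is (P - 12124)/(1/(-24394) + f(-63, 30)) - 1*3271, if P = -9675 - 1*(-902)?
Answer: -78325502565/24101273 ≈ -3249.8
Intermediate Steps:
f(O, W) = 2 - 33*W
P = -8773 (P = -9675 + 902 = -8773)
(P - 12124)/(1/(-24394) + f(-63, 30)) - 1*3271 = (-8773 - 12124)/(1/(-24394) + (2 - 33*30)) - 1*3271 = -20897/(-1/24394 + (2 - 990)) - 3271 = -20897/(-1/24394 - 988) - 3271 = -20897/(-24101273/24394) - 3271 = -20897*(-24394/24101273) - 3271 = 509761418/24101273 - 3271 = -78325502565/24101273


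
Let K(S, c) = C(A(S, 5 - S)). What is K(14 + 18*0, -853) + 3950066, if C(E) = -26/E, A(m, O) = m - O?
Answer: 90851492/23 ≈ 3.9501e+6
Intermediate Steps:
K(S, c) = -26/(-5 + 2*S) (K(S, c) = -26/(S - (5 - S)) = -26/(S + (-5 + S)) = -26/(-5 + 2*S))
K(14 + 18*0, -853) + 3950066 = -26/(-5 + 2*(14 + 18*0)) + 3950066 = -26/(-5 + 2*(14 + 0)) + 3950066 = -26/(-5 + 2*14) + 3950066 = -26/(-5 + 28) + 3950066 = -26/23 + 3950066 = 90851492/23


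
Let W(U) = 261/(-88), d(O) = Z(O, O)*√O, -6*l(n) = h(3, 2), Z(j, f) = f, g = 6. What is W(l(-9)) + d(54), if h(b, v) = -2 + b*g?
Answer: -261/88 + 162*√6 ≈ 393.85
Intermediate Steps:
h(b, v) = -2 + 6*b (h(b, v) = -2 + b*6 = -2 + 6*b)
l(n) = -8/3 (l(n) = -(-2 + 6*3)/6 = -(-2 + 18)/6 = -⅙*16 = -8/3)
d(O) = O^(3/2) (d(O) = O*√O = O^(3/2))
W(U) = -261/88 (W(U) = 261*(-1/88) = -261/88)
W(l(-9)) + d(54) = -261/88 + 54^(3/2) = -261/88 + 162*√6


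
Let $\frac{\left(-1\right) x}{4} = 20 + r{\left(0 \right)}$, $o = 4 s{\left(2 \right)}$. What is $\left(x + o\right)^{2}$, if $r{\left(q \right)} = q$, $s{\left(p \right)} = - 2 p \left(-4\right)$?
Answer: $256$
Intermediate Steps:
$s{\left(p \right)} = 8 p$
$o = 64$ ($o = 4 \cdot 8 \cdot 2 = 4 \cdot 16 = 64$)
$x = -80$ ($x = - 4 \left(20 + 0\right) = \left(-4\right) 20 = -80$)
$\left(x + o\right)^{2} = \left(-80 + 64\right)^{2} = \left(-16\right)^{2} = 256$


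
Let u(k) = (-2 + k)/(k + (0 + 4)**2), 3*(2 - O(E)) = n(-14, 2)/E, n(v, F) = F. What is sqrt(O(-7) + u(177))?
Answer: 23*sqrt(93219)/4053 ≈ 1.7326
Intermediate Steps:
O(E) = 2 - 2/(3*E)
u(k) = (-2 + k)/(16 + k) (u(k) = (-2 + k)/(k + 4**2) = (-2 + k)/(k + 16) = (-2 + k)/(16 + k))
sqrt(O(-7) + u(177)) = sqrt((2 - 2/3/(-7)) + (-2 + 177)/(16 + 177)) = sqrt((2 - 2/3*(-1/7)) + 175/193) = sqrt((2 + 2/21) + (1/193)*175) = sqrt(44/21 + 175/193) = sqrt(12167/4053) = 23*sqrt(93219)/4053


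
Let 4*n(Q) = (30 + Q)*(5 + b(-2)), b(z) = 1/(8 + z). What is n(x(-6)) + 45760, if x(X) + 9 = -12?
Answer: 366173/8 ≈ 45772.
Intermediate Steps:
x(X) = -21 (x(X) = -9 - 12 = -21)
n(Q) = 155/4 + 31*Q/24 (n(Q) = ((30 + Q)*(5 + 1/(8 - 2)))/4 = ((30 + Q)*(5 + 1/6))/4 = ((30 + Q)*(5 + ⅙))/4 = ((30 + Q)*(31/6))/4 = (155 + 31*Q/6)/4 = 155/4 + 31*Q/24)
n(x(-6)) + 45760 = (155/4 + (31/24)*(-21)) + 45760 = (155/4 - 217/8) + 45760 = 93/8 + 45760 = 366173/8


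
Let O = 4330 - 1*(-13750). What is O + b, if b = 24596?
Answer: 42676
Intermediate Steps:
O = 18080 (O = 4330 + 13750 = 18080)
O + b = 18080 + 24596 = 42676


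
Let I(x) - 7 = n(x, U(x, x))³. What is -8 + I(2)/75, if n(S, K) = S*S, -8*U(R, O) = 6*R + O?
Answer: -529/75 ≈ -7.0533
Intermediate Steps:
U(R, O) = -3*R/4 - O/8 (U(R, O) = -(6*R + O)/8 = -(O + 6*R)/8 = -3*R/4 - O/8)
n(S, K) = S²
I(x) = 7 + x⁶ (I(x) = 7 + (x²)³ = 7 + x⁶)
-8 + I(2)/75 = -8 + (7 + 2⁶)/75 = -8 + (7 + 64)/75 = -8 + (1/75)*71 = -8 + 71/75 = -529/75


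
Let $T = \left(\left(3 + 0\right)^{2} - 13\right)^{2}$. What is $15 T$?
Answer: $240$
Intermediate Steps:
$T = 16$ ($T = \left(3^{2} - 13\right)^{2} = \left(9 - 13\right)^{2} = \left(-4\right)^{2} = 16$)
$15 T = 15 \cdot 16 = 240$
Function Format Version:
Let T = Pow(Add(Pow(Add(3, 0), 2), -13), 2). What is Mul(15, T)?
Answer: 240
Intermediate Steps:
T = 16 (T = Pow(Add(Pow(3, 2), -13), 2) = Pow(Add(9, -13), 2) = Pow(-4, 2) = 16)
Mul(15, T) = Mul(15, 16) = 240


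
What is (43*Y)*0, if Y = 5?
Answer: 0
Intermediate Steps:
(43*Y)*0 = (43*5)*0 = 215*0 = 0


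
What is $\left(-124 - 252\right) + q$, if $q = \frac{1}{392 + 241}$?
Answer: $- \frac{238007}{633} \approx -376.0$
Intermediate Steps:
$q = \frac{1}{633} \approx 0.0015798$
$\left(-124 - 252\right) + q = \left(-124 - 252\right) + \frac{1}{633} = -376 + \frac{1}{633} = - \frac{238007}{633}$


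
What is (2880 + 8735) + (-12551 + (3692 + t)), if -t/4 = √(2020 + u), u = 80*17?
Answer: 2756 - 104*√5 ≈ 2523.4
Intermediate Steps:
u = 1360
t = -104*√5 (t = -4*√(2020 + 1360) = -104*√5 ≈ -232.55)
(2880 + 8735) + (-12551 + (3692 + t)) = (2880 + 8735) + (-12551 + (3692 - 104*√5)) = 11615 + (-8859 - 104*√5) = 2756 - 104*√5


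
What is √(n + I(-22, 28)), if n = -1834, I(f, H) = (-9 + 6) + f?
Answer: 13*I*√11 ≈ 43.116*I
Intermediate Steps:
I(f, H) = -3 + f
√(n + I(-22, 28)) = √(-1834 + (-3 - 22)) = √(-1834 - 25) = √(-1859) = 13*I*√11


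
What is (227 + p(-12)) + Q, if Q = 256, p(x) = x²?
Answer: 627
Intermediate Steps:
(227 + p(-12)) + Q = (227 + (-12)²) + 256 = (227 + 144) + 256 = 371 + 256 = 627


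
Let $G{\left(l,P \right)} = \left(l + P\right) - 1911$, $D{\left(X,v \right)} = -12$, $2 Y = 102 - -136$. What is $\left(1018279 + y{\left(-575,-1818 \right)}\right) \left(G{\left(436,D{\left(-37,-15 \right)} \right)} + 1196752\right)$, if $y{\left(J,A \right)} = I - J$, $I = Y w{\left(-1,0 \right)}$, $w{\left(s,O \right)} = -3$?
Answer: $1217373816705$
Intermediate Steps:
$Y = 119$ ($Y = \frac{102 - -136}{2} = \frac{102 + 136}{2} = \frac{1}{2} \cdot 238 = 119$)
$I = -357$ ($I = 119 \left(-3\right) = -357$)
$y{\left(J,A \right)} = -357 - J$
$G{\left(l,P \right)} = -1911 + P + l$ ($G{\left(l,P \right)} = \left(P + l\right) - 1911 = -1911 + P + l$)
$\left(1018279 + y{\left(-575,-1818 \right)}\right) \left(G{\left(436,D{\left(-37,-15 \right)} \right)} + 1196752\right) = \left(1018279 - -218\right) \left(\left(-1911 - 12 + 436\right) + 1196752\right) = \left(1018279 + \left(-357 + 575\right)\right) \left(-1487 + 1196752\right) = \left(1018279 + 218\right) 1195265 = 1018497 \cdot 1195265 = 1217373816705$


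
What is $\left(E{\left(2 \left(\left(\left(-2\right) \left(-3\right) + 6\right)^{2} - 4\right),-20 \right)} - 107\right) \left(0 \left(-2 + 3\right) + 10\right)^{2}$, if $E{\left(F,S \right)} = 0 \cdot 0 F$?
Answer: $-10700$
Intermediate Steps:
$E{\left(F,S \right)} = 0$ ($E{\left(F,S \right)} = 0 F = 0$)
$\left(E{\left(2 \left(\left(\left(-2\right) \left(-3\right) + 6\right)^{2} - 4\right),-20 \right)} - 107\right) \left(0 \left(-2 + 3\right) + 10\right)^{2} = \left(0 - 107\right) \left(0 \left(-2 + 3\right) + 10\right)^{2} = - 107 \left(0 \cdot 1 + 10\right)^{2} = - 107 \left(0 + 10\right)^{2} = - 107 \cdot 10^{2} = \left(-107\right) 100 = -10700$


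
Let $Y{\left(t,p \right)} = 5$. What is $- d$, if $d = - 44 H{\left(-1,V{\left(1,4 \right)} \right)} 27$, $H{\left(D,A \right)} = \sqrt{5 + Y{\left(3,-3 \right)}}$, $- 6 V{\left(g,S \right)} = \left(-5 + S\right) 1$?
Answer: $1188 \sqrt{10} \approx 3756.8$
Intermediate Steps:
$V{\left(g,S \right)} = \frac{5}{6} - \frac{S}{6}$ ($V{\left(g,S \right)} = - \frac{\left(-5 + S\right) 1}{6} = - \frac{-5 + S}{6} = \frac{5}{6} - \frac{S}{6}$)
$H{\left(D,A \right)} = \sqrt{10}$ ($H{\left(D,A \right)} = \sqrt{5 + 5} = \sqrt{10}$)
$d = - 1188 \sqrt{10}$ ($d = - 44 \sqrt{10} \cdot 27 = - 1188 \sqrt{10} \approx -3756.8$)
$- d = - \left(-1188\right) \sqrt{10} = 1188 \sqrt{10}$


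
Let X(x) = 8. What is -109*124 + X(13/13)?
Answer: -13508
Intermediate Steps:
-109*124 + X(13/13) = -109*124 + 8 = -13516 + 8 = -13508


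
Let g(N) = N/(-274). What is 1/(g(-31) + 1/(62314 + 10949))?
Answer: 20074062/2271427 ≈ 8.8376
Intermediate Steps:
g(N) = -N/274 (g(N) = N*(-1/274) = -N/274)
1/(g(-31) + 1/(62314 + 10949)) = 1/(-1/274*(-31) + 1/(62314 + 10949)) = 1/(31/274 + 1/73263) = 1/(2271427/20074062) = 20074062/2271427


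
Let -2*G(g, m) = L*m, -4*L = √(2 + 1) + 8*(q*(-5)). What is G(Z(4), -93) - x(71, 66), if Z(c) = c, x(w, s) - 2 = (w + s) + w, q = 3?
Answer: 1185 - 93*√3/8 ≈ 1164.9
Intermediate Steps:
x(w, s) = 2 + s + 2*w (x(w, s) = 2 + ((w + s) + w) = 2 + ((s + w) + w) = 2 + (s + 2*w) = 2 + s + 2*w)
L = 30 - √3/4 (L = -(√(2 + 1) + 8*(3*(-5)))/4 = -(√3 + 8*(-15))/4 = -(√3 - 120)/4 = -(-120 + √3)/4 = 30 - √3/4 ≈ 29.567)
G(g, m) = -m*(30 - √3/4)/2 (G(g, m) = -(30 - √3/4)*m/2 = -m*(30 - √3/4)/2)
G(Z(4), -93) - x(71, 66) = (⅛)*(-93)*(-120 + √3) - (2 + 66 + 2*71) = (1395 - 93*√3/8) - (2 + 66 + 142) = (1395 - 93*√3/8) - 1*210 = (1395 - 93*√3/8) - 210 = 1185 - 93*√3/8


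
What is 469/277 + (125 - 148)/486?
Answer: 221563/134622 ≈ 1.6458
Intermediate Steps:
469/277 + (125 - 148)/486 = 469*(1/277) - 23*1/486 = 469/277 - 23/486 = 221563/134622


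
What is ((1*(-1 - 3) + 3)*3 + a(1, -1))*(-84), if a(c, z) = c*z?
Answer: 336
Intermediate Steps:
((1*(-1 - 3) + 3)*3 + a(1, -1))*(-84) = ((1*(-1 - 3) + 3)*3 + 1*(-1))*(-84) = ((1*(-4) + 3)*3 - 1)*(-84) = ((-4 + 3)*3 - 1)*(-84) = (-1*3 - 1)*(-84) = (-3 - 1)*(-84) = -4*(-84) = 336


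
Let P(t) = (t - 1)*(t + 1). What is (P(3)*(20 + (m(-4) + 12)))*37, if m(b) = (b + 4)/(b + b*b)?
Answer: 9472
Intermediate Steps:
m(b) = (4 + b)/(b + b²)
P(t) = (1 + t)*(-1 + t) (P(t) = (-1 + t)*(1 + t) = (1 + t)*(-1 + t))
(P(3)*(20 + (m(-4) + 12)))*37 = ((-1 + 3²)*(20 + ((4 - 4)/((-4)*(1 - 4)) + 12)))*37 = ((-1 + 9)*(20 + (-¼*0/(-3) + 12)))*37 = (8*(20 + (-¼*(-⅓)*0 + 12)))*37 = (8*(20 + (0 + 12)))*37 = (8*(20 + 12))*37 = (8*32)*37 = 256*37 = 9472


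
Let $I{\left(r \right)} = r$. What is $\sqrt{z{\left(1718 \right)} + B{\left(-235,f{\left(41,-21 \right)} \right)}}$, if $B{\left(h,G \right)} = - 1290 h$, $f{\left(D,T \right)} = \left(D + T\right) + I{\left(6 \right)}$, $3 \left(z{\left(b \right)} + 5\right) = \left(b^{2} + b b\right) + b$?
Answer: $\frac{\sqrt{20442603}}{3} \approx 1507.1$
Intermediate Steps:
$z{\left(b \right)} = -5 + \frac{b}{3} + \frac{2 b^{2}}{3}$ ($z{\left(b \right)} = -5 + \frac{\left(b^{2} + b b\right) + b}{3} = -5 + \frac{\left(b^{2} + b^{2}\right) + b}{3} = -5 + \frac{2 b^{2} + b}{3} = -5 + \frac{b + 2 b^{2}}{3} = -5 + \left(\frac{b}{3} + \frac{2 b^{2}}{3}\right) = -5 + \frac{b}{3} + \frac{2 b^{2}}{3}$)
$f{\left(D,T \right)} = 6 + D + T$ ($f{\left(D,T \right)} = \left(D + T\right) + 6 = 6 + D + T$)
$\sqrt{z{\left(1718 \right)} + B{\left(-235,f{\left(41,-21 \right)} \right)}} = \sqrt{\left(-5 + \frac{1}{3} \cdot 1718 + \frac{2 \cdot 1718^{2}}{3}\right) - -303150} = \sqrt{\left(-5 + \frac{1718}{3} + \frac{2}{3} \cdot 2951524\right) + 303150} = \sqrt{\left(-5 + \frac{1718}{3} + \frac{5903048}{3}\right) + 303150} = \sqrt{\frac{5904751}{3} + 303150} = \sqrt{\frac{6814201}{3}} = \frac{\sqrt{20442603}}{3}$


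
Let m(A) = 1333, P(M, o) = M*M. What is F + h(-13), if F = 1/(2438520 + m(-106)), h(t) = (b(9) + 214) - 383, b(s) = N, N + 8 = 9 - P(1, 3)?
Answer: -412335156/2439853 ≈ -169.00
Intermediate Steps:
P(M, o) = M²
N = 0 (N = -8 + (9 - 1*1²) = -8 + (9 - 1*1) = -8 + (9 - 1) = -8 + 8 = 0)
b(s) = 0
h(t) = -169 (h(t) = (0 + 214) - 383 = 214 - 383 = -169)
F = 1/2439853 (F = 1/(2438520 + 1333) = 1/2439853 ≈ 4.0986e-7)
F + h(-13) = 1/2439853 - 169 = -412335156/2439853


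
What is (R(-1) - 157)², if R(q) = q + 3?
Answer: 24025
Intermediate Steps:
R(q) = 3 + q
(R(-1) - 157)² = ((3 - 1) - 157)² = (2 - 157)² = (-155)² = 24025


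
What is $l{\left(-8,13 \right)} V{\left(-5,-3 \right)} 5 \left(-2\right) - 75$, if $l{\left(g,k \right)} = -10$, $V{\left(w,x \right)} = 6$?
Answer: $525$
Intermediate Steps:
$l{\left(-8,13 \right)} V{\left(-5,-3 \right)} 5 \left(-2\right) - 75 = - 10 \cdot 6 \cdot 5 \left(-2\right) - 75 = - 10 \cdot 30 \left(-2\right) - 75 = \left(-10\right) \left(-60\right) - 75 = 600 - 75 = 525$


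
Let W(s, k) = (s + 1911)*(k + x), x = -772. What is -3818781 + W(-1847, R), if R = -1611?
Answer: -3971293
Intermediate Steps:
W(s, k) = (-772 + k)*(1911 + s) (W(s, k) = (s + 1911)*(k - 772) = (1911 + s)*(-772 + k) = (-772 + k)*(1911 + s))
-3818781 + W(-1847, R) = -3818781 + (-1475292 - 772*(-1847) + 1911*(-1611) - 1611*(-1847)) = -3818781 + (-1475292 + 1425884 - 3078621 + 2975517) = -3818781 - 152512 = -3971293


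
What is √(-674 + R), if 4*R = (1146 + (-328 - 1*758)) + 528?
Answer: I*√527 ≈ 22.956*I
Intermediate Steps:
R = 147 (R = ((1146 + (-328 - 1*758)) + 528)/4 = ((1146 + (-328 - 758)) + 528)/4 = ((1146 - 1086) + 528)/4 = (60 + 528)/4 = (¼)*588 = 147)
√(-674 + R) = √(-674 + 147) = √(-527) = I*√527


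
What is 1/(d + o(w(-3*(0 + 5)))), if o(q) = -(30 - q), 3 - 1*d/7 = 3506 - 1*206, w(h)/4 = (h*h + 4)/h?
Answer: -15/347551 ≈ -4.3159e-5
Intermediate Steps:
w(h) = 4*(4 + h²)/h (w(h) = 4*((h*h + 4)/h) = 4*((h² + 4)/h) = 4*((4 + h²)/h) = 4*(4 + h²)/h)
d = -23079 (d = 21 - 7*(3506 - 1*206) = 21 - 7*(3506 - 206) = 21 - 7*3300 = 21 - 23100 = -23079)
o(q) = -30 + q
1/(d + o(w(-3*(0 + 5)))) = 1/(-23079 + (-30 + (4*(-3*(0 + 5)) + 16/((-3*(0 + 5)))))) = 1/(-23079 + (-30 + (4*(-3*5) + 16/((-3*5))))) = 1/(-23079 + (-30 + (4*(-15) + 16/(-15)))) = 1/(-23079 + (-30 + (-60 + 16*(-1/15)))) = 1/(-23079 + (-30 + (-60 - 16/15))) = 1/(-23079 + (-30 - 916/15)) = 1/(-23079 - 1366/15) = 1/(-347551/15) = -15/347551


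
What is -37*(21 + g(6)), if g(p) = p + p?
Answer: -1221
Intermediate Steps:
g(p) = 2*p
-37*(21 + g(6)) = -37*(21 + 2*6) = -37*(21 + 12) = -37*33 = -1221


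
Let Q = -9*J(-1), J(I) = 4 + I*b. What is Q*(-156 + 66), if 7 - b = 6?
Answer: 2430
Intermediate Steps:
b = 1 (b = 7 - 1*6 = 7 - 6 = 1)
J(I) = 4 + I (J(I) = 4 + I*1 = 4 + I)
Q = -27 (Q = -9*(4 - 1) = -9*3 = -27)
Q*(-156 + 66) = -27*(-156 + 66) = -27*(-90) = 2430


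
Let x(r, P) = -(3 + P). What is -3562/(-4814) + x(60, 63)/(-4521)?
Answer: 248811/329759 ≈ 0.75452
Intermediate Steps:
x(r, P) = -3 - P
-3562/(-4814) + x(60, 63)/(-4521) = -3562/(-4814) + (-3 - 1*63)/(-4521) = -3562*(-1/4814) + (-3 - 63)*(-1/4521) = 1781/2407 - 66*(-1/4521) = 1781/2407 + 2/137 = 248811/329759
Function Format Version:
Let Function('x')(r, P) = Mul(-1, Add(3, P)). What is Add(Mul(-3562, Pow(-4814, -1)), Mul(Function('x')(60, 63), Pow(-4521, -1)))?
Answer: Rational(248811, 329759) ≈ 0.75452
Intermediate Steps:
Function('x')(r, P) = Add(-3, Mul(-1, P))
Add(Mul(-3562, Pow(-4814, -1)), Mul(Function('x')(60, 63), Pow(-4521, -1))) = Add(Mul(-3562, Pow(-4814, -1)), Mul(Add(-3, Mul(-1, 63)), Pow(-4521, -1))) = Add(Mul(-3562, Rational(-1, 4814)), Mul(Add(-3, -63), Rational(-1, 4521))) = Add(Rational(1781, 2407), Mul(-66, Rational(-1, 4521))) = Add(Rational(1781, 2407), Rational(2, 137)) = Rational(248811, 329759)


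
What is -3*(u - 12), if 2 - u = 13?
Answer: 69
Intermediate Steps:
u = -11 (u = 2 - 1*13 = 2 - 13 = -11)
-3*(u - 12) = -3*(-11 - 12) = -3*(-23) = 69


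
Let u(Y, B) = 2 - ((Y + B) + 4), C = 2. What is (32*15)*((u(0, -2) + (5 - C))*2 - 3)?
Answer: 1440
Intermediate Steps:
u(Y, B) = -2 - B - Y (u(Y, B) = 2 - ((B + Y) + 4) = 2 - (4 + B + Y) = 2 + (-4 - B - Y) = -2 - B - Y)
(32*15)*((u(0, -2) + (5 - C))*2 - 3) = (32*15)*(((-2 - 1*(-2) - 1*0) + (5 - 1*2))*2 - 3) = 480*(((-2 + 2 + 0) + (5 - 2))*2 - 3) = 480*((0 + 3)*2 - 3) = 480*(3*2 - 3) = 480*(6 - 3) = 480*3 = 1440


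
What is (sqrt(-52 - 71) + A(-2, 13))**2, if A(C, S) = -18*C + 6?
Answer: (42 + I*sqrt(123))**2 ≈ 1641.0 + 931.61*I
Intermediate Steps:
A(C, S) = 6 - 18*C
(sqrt(-52 - 71) + A(-2, 13))**2 = (sqrt(-52 - 71) + (6 - 18*(-2)))**2 = (sqrt(-123) + (6 + 36))**2 = (I*sqrt(123) + 42)**2 = (42 + I*sqrt(123))**2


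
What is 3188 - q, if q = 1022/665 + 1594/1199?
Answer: 362802656/113905 ≈ 3185.1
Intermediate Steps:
q = 326484/113905 (q = 1022*(1/665) + 1594*(1/1199) = 146/95 + 1594/1199 = 326484/113905 ≈ 2.8663)
3188 - q = 3188 - 1*326484/113905 = 3188 - 326484/113905 = 362802656/113905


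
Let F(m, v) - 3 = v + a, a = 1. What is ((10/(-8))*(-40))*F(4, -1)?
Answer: 150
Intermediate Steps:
F(m, v) = 4 + v (F(m, v) = 3 + (v + 1) = 3 + (1 + v) = 4 + v)
((10/(-8))*(-40))*F(4, -1) = ((10/(-8))*(-40))*(4 - 1) = ((10*(-1/8))*(-40))*3 = -5/4*(-40)*3 = 50*3 = 150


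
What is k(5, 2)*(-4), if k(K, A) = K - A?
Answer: -12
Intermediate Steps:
k(5, 2)*(-4) = (5 - 1*2)*(-4) = (5 - 2)*(-4) = 3*(-4) = -12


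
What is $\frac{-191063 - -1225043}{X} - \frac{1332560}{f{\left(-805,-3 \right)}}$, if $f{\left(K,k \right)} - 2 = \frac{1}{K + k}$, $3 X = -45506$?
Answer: $- \frac{4900170572398}{7349219} \approx -6.6676 \cdot 10^{5}$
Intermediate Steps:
$X = - \frac{45506}{3}$ ($X = \frac{1}{3} \left(-45506\right) = - \frac{45506}{3} \approx -15169.0$)
$f{\left(K,k \right)} = 2 + \frac{1}{K + k}$
$\frac{-191063 - -1225043}{X} - \frac{1332560}{f{\left(-805,-3 \right)}} = \frac{-191063 - -1225043}{- \frac{45506}{3}} - \frac{1332560}{\frac{1}{-805 - 3} \left(1 + 2 \left(-805\right) + 2 \left(-3\right)\right)} = \left(-191063 + 1225043\right) \left(- \frac{3}{45506}\right) - \frac{1332560}{\frac{1}{-808} \left(1 - 1610 - 6\right)} = 1033980 \left(- \frac{3}{45506}\right) - \frac{1332560}{\left(- \frac{1}{808}\right) \left(-1615\right)} = - \frac{1550970}{22753} - \frac{1332560}{\frac{1615}{808}} = - \frac{1550970}{22753} - \frac{215341696}{323} = - \frac{4900170572398}{7349219}$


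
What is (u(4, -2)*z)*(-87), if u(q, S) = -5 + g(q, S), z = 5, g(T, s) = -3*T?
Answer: 7395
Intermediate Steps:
u(q, S) = -5 - 3*q
(u(4, -2)*z)*(-87) = ((-5 - 3*4)*5)*(-87) = ((-5 - 12)*5)*(-87) = -17*5*(-87) = -85*(-87) = 7395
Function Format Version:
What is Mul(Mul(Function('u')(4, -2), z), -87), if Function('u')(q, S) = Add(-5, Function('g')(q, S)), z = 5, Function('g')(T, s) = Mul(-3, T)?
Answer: 7395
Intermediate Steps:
Function('u')(q, S) = Add(-5, Mul(-3, q))
Mul(Mul(Function('u')(4, -2), z), -87) = Mul(Mul(Add(-5, Mul(-3, 4)), 5), -87) = Mul(Mul(Add(-5, -12), 5), -87) = Mul(Mul(-17, 5), -87) = Mul(-85, -87) = 7395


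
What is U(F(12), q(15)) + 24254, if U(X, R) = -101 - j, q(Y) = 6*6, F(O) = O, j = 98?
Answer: 24055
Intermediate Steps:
q(Y) = 36
U(X, R) = -199 (U(X, R) = -101 - 1*98 = -101 - 98 = -199)
U(F(12), q(15)) + 24254 = -199 + 24254 = 24055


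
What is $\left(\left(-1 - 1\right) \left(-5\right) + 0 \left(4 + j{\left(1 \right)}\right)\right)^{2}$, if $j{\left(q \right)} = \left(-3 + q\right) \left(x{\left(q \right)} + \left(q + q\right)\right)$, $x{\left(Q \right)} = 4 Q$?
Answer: $100$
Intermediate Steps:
$j{\left(q \right)} = 6 q \left(-3 + q\right)$ ($j{\left(q \right)} = \left(-3 + q\right) \left(4 q + \left(q + q\right)\right) = \left(-3 + q\right) \left(4 q + 2 q\right) = \left(-3 + q\right) 6 q = 6 q \left(-3 + q\right)$)
$\left(\left(-1 - 1\right) \left(-5\right) + 0 \left(4 + j{\left(1 \right)}\right)\right)^{2} = \left(\left(-1 - 1\right) \left(-5\right) + 0 \left(4 + 6 \cdot 1 \left(-3 + 1\right)\right)\right)^{2} = \left(\left(-2\right) \left(-5\right) + 0 \left(4 + 6 \cdot 1 \left(-2\right)\right)\right)^{2} = \left(10 + 0 \left(4 - 12\right)\right)^{2} = \left(10 + 0 \left(-8\right)\right)^{2} = \left(10 + 0\right)^{2} = 10^{2} = 100$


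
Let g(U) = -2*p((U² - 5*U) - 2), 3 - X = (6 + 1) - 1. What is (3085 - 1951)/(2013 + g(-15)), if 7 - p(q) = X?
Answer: 1134/1993 ≈ 0.56899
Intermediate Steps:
X = -3 (X = 3 - ((6 + 1) - 1) = 3 - (7 - 1) = 3 - 1*6 = 3 - 6 = -3)
p(q) = 10 (p(q) = 7 - 1*(-3) = 7 + 3 = 10)
g(U) = -20 (g(U) = -2*10 = -20)
(3085 - 1951)/(2013 + g(-15)) = (3085 - 1951)/(2013 - 20) = 1134/1993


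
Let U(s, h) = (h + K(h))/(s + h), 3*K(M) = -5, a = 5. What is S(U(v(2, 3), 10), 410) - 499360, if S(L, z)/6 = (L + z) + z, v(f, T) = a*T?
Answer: -494438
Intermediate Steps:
K(M) = -5/3 (K(M) = (1/3)*(-5) = -5/3)
v(f, T) = 5*T
U(s, h) = (-5/3 + h)/(h + s) (U(s, h) = (h - 5/3)/(s + h) = (-5/3 + h)/(h + s))
S(L, z) = 6*L + 12*z (S(L, z) = 6*((L + z) + z) = 6*(L + 2*z) = 6*L + 12*z)
S(U(v(2, 3), 10), 410) - 499360 = (6*((-5/3 + 10)/(10 + 5*3)) + 12*410) - 499360 = (6*((25/3)/(10 + 15)) + 4920) - 499360 = (6*((25/3)/25) + 4920) - 499360 = (6*((1/25)*(25/3)) + 4920) - 499360 = (6*(1/3) + 4920) - 499360 = (2 + 4920) - 499360 = 4922 - 499360 = -494438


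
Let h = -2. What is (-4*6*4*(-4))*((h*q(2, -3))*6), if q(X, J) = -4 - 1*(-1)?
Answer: 13824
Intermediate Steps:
q(X, J) = -3 (q(X, J) = -4 + 1 = -3)
(-4*6*4*(-4))*((h*q(2, -3))*6) = (-4*6*4*(-4))*(-2*(-3)*6) = (-96*(-4))*(6*6) = -4*(-96)*36 = 384*36 = 13824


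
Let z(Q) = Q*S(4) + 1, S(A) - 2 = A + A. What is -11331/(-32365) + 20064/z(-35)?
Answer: -645416841/11295385 ≈ -57.140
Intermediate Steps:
S(A) = 2 + 2*A (S(A) = 2 + (A + A) = 2 + 2*A)
z(Q) = 1 + 10*Q (z(Q) = Q*(2 + 2*4) + 1 = Q*(2 + 8) + 1 = Q*10 + 1 = 10*Q + 1 = 1 + 10*Q)
-11331/(-32365) + 20064/z(-35) = -11331/(-32365) + 20064/(1 + 10*(-35)) = -11331*(-1/32365) + 20064/(1 - 350) = 11331/32365 + 20064/(-349) = 11331/32365 + 20064*(-1/349) = 11331/32365 - 20064/349 = -645416841/11295385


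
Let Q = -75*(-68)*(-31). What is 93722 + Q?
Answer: -64378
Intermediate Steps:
Q = -158100 (Q = 5100*(-31) = -158100)
93722 + Q = 93722 - 158100 = -64378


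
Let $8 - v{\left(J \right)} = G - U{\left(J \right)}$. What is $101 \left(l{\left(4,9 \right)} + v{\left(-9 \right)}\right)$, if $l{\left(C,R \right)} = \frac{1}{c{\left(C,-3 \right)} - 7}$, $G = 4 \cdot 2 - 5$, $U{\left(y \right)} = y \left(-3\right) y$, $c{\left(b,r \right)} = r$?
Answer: $- \frac{240481}{10} \approx -24048.0$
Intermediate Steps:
$U{\left(y \right)} = - 3 y^{2}$ ($U{\left(y \right)} = - 3 y y = - 3 y^{2}$)
$G = 3$ ($G = 8 - 5 = 3$)
$l{\left(C,R \right)} = - \frac{1}{10}$ ($l{\left(C,R \right)} = \frac{1}{-3 - 7} = \frac{1}{-10} = - \frac{1}{10}$)
$v{\left(J \right)} = 5 - 3 J^{2}$ ($v{\left(J \right)} = 8 - \left(3 - - 3 J^{2}\right) = 8 - \left(3 + 3 J^{2}\right) = 5 - 3 J^{2}$)
$101 \left(l{\left(4,9 \right)} + v{\left(-9 \right)}\right) = 101 \left(- \frac{1}{10} + \left(5 - 3 \left(-9\right)^{2}\right)\right) = 101 \left(- \frac{1}{10} + \left(5 - 243\right)\right) = 101 \left(- \frac{1}{10} - 238\right) = 101 \left(- \frac{2381}{10}\right) = - \frac{240481}{10}$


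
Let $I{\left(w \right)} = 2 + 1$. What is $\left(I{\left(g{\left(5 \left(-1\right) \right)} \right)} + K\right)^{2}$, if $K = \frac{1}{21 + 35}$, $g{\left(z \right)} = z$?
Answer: $\frac{28561}{3136} \approx 9.1075$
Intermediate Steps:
$K = \frac{1}{56} \approx 0.017857$
$I{\left(w \right)} = 3$
$\left(I{\left(g{\left(5 \left(-1\right) \right)} \right)} + K\right)^{2} = \left(3 + \frac{1}{56}\right)^{2} = \left(\frac{169}{56}\right)^{2} = \frac{28561}{3136}$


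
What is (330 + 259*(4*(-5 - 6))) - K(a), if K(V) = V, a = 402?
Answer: -11468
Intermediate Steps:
(330 + 259*(4*(-5 - 6))) - K(a) = (330 + 259*(4*(-5 - 6))) - 1*402 = (330 + 259*(4*(-11))) - 402 = (330 + 259*(-44)) - 402 = (330 - 11396) - 402 = -11066 - 402 = -11468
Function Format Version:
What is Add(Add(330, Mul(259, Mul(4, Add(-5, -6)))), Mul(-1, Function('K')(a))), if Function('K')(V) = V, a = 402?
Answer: -11468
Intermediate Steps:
Add(Add(330, Mul(259, Mul(4, Add(-5, -6)))), Mul(-1, Function('K')(a))) = Add(Add(330, Mul(259, Mul(4, Add(-5, -6)))), Mul(-1, 402)) = Add(Add(330, Mul(259, Mul(4, -11))), -402) = Add(Add(330, Mul(259, -44)), -402) = Add(Add(330, -11396), -402) = Add(-11066, -402) = -11468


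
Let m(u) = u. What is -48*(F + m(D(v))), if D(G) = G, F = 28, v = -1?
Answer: -1296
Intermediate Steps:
-48*(F + m(D(v))) = -48*(28 - 1) = -48*27 = -1296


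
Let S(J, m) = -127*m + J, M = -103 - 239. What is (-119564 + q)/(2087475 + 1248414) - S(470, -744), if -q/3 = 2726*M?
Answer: -316766670350/3335889 ≈ -94957.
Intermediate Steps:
M = -342
S(J, m) = J - 127*m
q = 2796876 (q = -8178*(-342) = -3*(-932292) = 2796876)
(-119564 + q)/(2087475 + 1248414) - S(470, -744) = (-119564 + 2796876)/(2087475 + 1248414) - (470 - 127*(-744)) = 2677312/3335889 - (470 + 94488) = 2677312*(1/3335889) - 1*94958 = 2677312/3335889 - 94958 = -316766670350/3335889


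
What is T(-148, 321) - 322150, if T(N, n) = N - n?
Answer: -322619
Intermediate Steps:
T(-148, 321) - 322150 = (-148 - 1*321) - 322150 = (-148 - 321) - 322150 = -469 - 322150 = -322619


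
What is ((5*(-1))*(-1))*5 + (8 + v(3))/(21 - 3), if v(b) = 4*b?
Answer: 235/9 ≈ 26.111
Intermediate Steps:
((5*(-1))*(-1))*5 + (8 + v(3))/(21 - 3) = ((5*(-1))*(-1))*5 + (8 + 4*3)/(21 - 3) = -5*(-1)*5 + (8 + 12)/18 = 5*5 + 20*(1/18) = 25 + 10/9 = 235/9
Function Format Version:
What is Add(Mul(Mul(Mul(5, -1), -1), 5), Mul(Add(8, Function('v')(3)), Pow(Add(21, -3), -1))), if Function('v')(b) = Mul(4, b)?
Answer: Rational(235, 9) ≈ 26.111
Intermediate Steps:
Add(Mul(Mul(Mul(5, -1), -1), 5), Mul(Add(8, Function('v')(3)), Pow(Add(21, -3), -1))) = Add(Mul(Mul(Mul(5, -1), -1), 5), Mul(Add(8, Mul(4, 3)), Pow(Add(21, -3), -1))) = Add(Mul(Mul(-5, -1), 5), Mul(Add(8, 12), Pow(18, -1))) = Add(Mul(5, 5), Mul(20, Rational(1, 18))) = Add(25, Rational(10, 9)) = Rational(235, 9)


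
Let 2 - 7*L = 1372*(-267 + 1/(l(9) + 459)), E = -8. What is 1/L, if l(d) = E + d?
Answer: 805/42127147 ≈ 1.9109e-5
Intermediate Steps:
l(d) = -8 + d
L = 42127147/805 (L = 2/7 - 196*(-267 + 1/((-8 + 9) + 459)) = 2/7 - 196*(-267 + 1/(1 + 459)) = 2/7 - 196*(-267 + 1/460) = 2/7 - 196*(-122819)/460 = 2/7 - ⅐*(-42126917/115) = 2/7 + 6018131/115 = 42127147/805 ≈ 52332.)
1/L = 1/(42127147/805) = 805/42127147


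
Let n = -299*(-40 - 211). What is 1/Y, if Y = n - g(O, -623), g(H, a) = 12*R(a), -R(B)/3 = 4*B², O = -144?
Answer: 1/55965625 ≈ 1.7868e-8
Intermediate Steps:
R(B) = -12*B²
n = 75049 (n = -299*(-251) = 75049)
g(H, a) = -144*a² (g(H, a) = 12*(-12*a²) = -144*a²)
Y = 55965625 (Y = 75049 - (-144)*(-623)² = 75049 - (-144)*388129 = 75049 - 1*(-55890576) = 75049 + 55890576 = 55965625)
1/Y = 1/55965625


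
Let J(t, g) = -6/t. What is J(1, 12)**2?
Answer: 36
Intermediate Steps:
J(1, 12)**2 = (-6/1)**2 = (-6*1)**2 = (-6)**2 = 36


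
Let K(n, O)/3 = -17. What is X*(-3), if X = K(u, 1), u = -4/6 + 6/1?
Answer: 153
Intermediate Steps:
u = 16/3 (u = -4*1/6 + 6*1 = -2/3 + 6 = 16/3 ≈ 5.3333)
K(n, O) = -51 (K(n, O) = 3*(-17) = -51)
X = -51
X*(-3) = -51*(-3) = 153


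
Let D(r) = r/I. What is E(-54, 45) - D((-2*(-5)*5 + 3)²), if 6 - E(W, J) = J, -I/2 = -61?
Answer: -7567/122 ≈ -62.025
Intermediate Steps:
I = 122 (I = -2*(-61) = 122)
E(W, J) = 6 - J
D(r) = r/122
E(-54, 45) - D((-2*(-5)*5 + 3)²) = (6 - 1*45) - (-2*(-5)*5 + 3)²/122 = (6 - 45) - (10*5 + 3)²/122 = -39 - (50 + 3)²/122 = -39 - 53²/122 = -39 - 2809/122 = -7567/122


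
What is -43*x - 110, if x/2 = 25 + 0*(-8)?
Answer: -2260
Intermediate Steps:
x = 50 (x = 2*(25 + 0*(-8)) = 2*(25 + 0) = 2*25 = 50)
-43*x - 110 = -43*50 - 110 = -2150 - 110 = -2260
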